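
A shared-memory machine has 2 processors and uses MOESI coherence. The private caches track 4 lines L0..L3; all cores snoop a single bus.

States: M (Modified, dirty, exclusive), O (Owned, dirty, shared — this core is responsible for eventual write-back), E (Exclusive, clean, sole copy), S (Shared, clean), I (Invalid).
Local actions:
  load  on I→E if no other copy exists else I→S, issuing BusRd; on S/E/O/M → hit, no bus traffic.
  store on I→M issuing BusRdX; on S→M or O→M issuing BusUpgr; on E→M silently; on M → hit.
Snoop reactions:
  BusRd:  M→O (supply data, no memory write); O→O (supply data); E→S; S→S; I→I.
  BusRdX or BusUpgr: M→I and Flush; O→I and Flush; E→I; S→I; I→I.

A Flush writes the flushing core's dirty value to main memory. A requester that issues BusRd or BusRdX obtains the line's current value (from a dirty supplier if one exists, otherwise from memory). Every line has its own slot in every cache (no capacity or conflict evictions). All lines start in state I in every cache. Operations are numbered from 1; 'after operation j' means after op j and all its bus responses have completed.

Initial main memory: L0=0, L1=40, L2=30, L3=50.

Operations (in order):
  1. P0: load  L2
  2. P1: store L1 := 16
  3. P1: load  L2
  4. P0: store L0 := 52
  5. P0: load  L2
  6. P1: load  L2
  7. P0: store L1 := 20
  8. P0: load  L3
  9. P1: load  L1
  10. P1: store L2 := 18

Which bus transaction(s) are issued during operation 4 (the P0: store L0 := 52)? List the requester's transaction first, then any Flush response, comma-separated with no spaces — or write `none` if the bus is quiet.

bus = BusRdX

step 1: P0: load  L2  ⟶  EI  (L2)  txn=BusRd  M[L2]=30
step 2: P1: store L1 := 16  ⟶  IM  (L1)  txn=BusRdX  M[L1]=40
step 3: P1: load  L2  ⟶  SS  (L2)  txn=BusRd  M[L2]=30
step 4: P0: store L0 := 52  ⟶  MI  (L0)  txn=BusRdX  M[L0]=0
step 5: P0: load  L2  ⟶  SS  (L2)  txn=∅  M[L2]=30
step 6: P1: load  L2  ⟶  SS  (L2)  txn=∅  M[L2]=30
step 7: P0: store L1 := 20  ⟶  MI  (L1)  txn=BusRdX+Flush  M[L1]=16
step 8: P0: load  L3  ⟶  EI  (L3)  txn=BusRd  M[L3]=50
step 9: P1: load  L1  ⟶  OS  (L1)  txn=BusRd  M[L1]=16
step 10: P1: store L2 := 18  ⟶  IM  (L2)  txn=BusUpgr  M[L2]=30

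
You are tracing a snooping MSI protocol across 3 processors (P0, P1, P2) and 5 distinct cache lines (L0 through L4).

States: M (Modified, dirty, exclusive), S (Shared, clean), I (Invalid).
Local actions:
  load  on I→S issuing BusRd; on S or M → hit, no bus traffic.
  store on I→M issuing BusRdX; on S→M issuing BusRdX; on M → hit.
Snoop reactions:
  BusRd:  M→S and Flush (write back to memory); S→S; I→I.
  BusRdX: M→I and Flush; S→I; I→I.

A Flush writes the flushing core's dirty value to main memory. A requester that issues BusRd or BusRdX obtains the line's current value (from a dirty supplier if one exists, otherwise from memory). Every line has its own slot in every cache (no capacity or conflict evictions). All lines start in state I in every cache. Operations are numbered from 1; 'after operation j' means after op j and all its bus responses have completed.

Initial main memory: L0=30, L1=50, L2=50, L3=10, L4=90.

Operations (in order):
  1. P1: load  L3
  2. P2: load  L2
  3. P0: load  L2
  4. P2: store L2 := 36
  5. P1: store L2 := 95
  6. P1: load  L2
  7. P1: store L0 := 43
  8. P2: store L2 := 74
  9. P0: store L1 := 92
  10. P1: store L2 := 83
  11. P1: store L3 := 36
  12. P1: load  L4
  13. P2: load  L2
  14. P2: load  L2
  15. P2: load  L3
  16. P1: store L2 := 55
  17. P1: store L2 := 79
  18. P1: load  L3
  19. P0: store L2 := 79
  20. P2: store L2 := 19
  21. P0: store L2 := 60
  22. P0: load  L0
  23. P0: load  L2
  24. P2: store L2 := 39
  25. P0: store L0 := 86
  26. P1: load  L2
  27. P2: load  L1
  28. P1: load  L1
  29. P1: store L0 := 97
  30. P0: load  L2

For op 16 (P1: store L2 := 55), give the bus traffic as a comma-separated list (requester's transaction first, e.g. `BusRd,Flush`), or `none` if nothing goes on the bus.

  op1 P1: load  L3 → I/S/I on L3; bus BusRd; mem=10
  op2 P2: load  L2 → I/I/S on L2; bus BusRd; mem=50
  op3 P0: load  L2 → S/I/S on L2; bus BusRd; mem=50
  op4 P2: store L2 := 36 → I/I/M on L2; bus BusRdX; mem=50
  op5 P1: store L2 := 95 → I/M/I on L2; bus BusRdX Flush; mem=36
  op6 P1: load  L2 → I/M/I on L2; bus (none); mem=36
  op7 P1: store L0 := 43 → I/M/I on L0; bus BusRdX; mem=30
  op8 P2: store L2 := 74 → I/I/M on L2; bus BusRdX Flush; mem=95
  op9 P0: store L1 := 92 → M/I/I on L1; bus BusRdX; mem=50
  op10 P1: store L2 := 83 → I/M/I on L2; bus BusRdX Flush; mem=74
  op11 P1: store L3 := 36 → I/M/I on L3; bus BusRdX; mem=10
  op12 P1: load  L4 → I/S/I on L4; bus BusRd; mem=90
  op13 P2: load  L2 → I/S/S on L2; bus BusRd Flush; mem=83
  op14 P2: load  L2 → I/S/S on L2; bus (none); mem=83
  op15 P2: load  L3 → I/S/S on L3; bus BusRd Flush; mem=36
  op16 P1: store L2 := 55 → I/M/I on L2; bus BusRdX; mem=83
  op17 P1: store L2 := 79 → I/M/I on L2; bus (none); mem=83
  op18 P1: load  L3 → I/S/S on L3; bus (none); mem=36
  op19 P0: store L2 := 79 → M/I/I on L2; bus BusRdX Flush; mem=79
  op20 P2: store L2 := 19 → I/I/M on L2; bus BusRdX Flush; mem=79
  op21 P0: store L2 := 60 → M/I/I on L2; bus BusRdX Flush; mem=19
  op22 P0: load  L0 → S/S/I on L0; bus BusRd Flush; mem=43
  op23 P0: load  L2 → M/I/I on L2; bus (none); mem=19
  op24 P2: store L2 := 39 → I/I/M on L2; bus BusRdX Flush; mem=60
  op25 P0: store L0 := 86 → M/I/I on L0; bus BusRdX; mem=43
  op26 P1: load  L2 → I/S/S on L2; bus BusRd Flush; mem=39
  op27 P2: load  L1 → S/I/S on L1; bus BusRd Flush; mem=92
  op28 P1: load  L1 → S/S/S on L1; bus BusRd; mem=92
  op29 P1: store L0 := 97 → I/M/I on L0; bus BusRdX Flush; mem=86
  op30 P0: load  L2 → S/S/S on L2; bus BusRd; mem=39

bus = BusRdX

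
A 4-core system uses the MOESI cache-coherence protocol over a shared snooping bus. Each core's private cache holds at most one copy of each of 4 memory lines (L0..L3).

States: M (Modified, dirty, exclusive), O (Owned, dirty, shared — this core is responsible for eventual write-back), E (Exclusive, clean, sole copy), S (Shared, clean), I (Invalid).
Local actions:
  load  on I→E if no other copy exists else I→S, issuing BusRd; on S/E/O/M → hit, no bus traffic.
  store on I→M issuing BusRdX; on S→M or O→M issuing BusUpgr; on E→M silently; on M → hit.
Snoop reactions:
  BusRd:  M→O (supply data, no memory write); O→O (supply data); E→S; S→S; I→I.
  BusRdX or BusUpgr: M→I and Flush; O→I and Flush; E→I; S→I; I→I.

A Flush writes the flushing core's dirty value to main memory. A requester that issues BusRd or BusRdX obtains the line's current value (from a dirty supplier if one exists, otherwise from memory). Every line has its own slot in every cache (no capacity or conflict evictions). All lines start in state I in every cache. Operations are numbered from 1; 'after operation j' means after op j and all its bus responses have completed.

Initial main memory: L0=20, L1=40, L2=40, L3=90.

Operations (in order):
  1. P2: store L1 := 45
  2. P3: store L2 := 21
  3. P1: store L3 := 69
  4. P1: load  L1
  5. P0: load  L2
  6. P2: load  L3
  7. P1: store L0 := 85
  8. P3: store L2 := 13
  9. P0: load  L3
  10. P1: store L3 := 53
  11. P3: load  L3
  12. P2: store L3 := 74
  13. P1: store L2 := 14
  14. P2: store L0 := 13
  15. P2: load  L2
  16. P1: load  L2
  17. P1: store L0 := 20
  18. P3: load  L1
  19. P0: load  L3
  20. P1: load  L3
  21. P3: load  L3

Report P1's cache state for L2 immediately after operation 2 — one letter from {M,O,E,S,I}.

state = I

  op1 P2: store L1 := 45 → I/I/M/I on L1; bus BusRdX; mem=40
  op2 P3: store L2 := 21 → I/I/I/M on L2; bus BusRdX; mem=40
  op3 P1: store L3 := 69 → I/M/I/I on L3; bus BusRdX; mem=90
  op4 P1: load  L1 → I/S/O/I on L1; bus BusRd; mem=40
  op5 P0: load  L2 → S/I/I/O on L2; bus BusRd; mem=40
  op6 P2: load  L3 → I/O/S/I on L3; bus BusRd; mem=90
  op7 P1: store L0 := 85 → I/M/I/I on L0; bus BusRdX; mem=20
  op8 P3: store L2 := 13 → I/I/I/M on L2; bus BusUpgr; mem=40
  op9 P0: load  L3 → S/O/S/I on L3; bus BusRd; mem=90
  op10 P1: store L3 := 53 → I/M/I/I on L3; bus BusUpgr; mem=90
  op11 P3: load  L3 → I/O/I/S on L3; bus BusRd; mem=90
  op12 P2: store L3 := 74 → I/I/M/I on L3; bus BusRdX Flush; mem=53
  op13 P1: store L2 := 14 → I/M/I/I on L2; bus BusRdX Flush; mem=13
  op14 P2: store L0 := 13 → I/I/M/I on L0; bus BusRdX Flush; mem=85
  op15 P2: load  L2 → I/O/S/I on L2; bus BusRd; mem=13
  op16 P1: load  L2 → I/O/S/I on L2; bus (none); mem=13
  op17 P1: store L0 := 20 → I/M/I/I on L0; bus BusRdX Flush; mem=13
  op18 P3: load  L1 → I/S/O/S on L1; bus BusRd; mem=40
  op19 P0: load  L3 → S/I/O/I on L3; bus BusRd; mem=53
  op20 P1: load  L3 → S/S/O/I on L3; bus BusRd; mem=53
  op21 P3: load  L3 → S/S/O/S on L3; bus BusRd; mem=53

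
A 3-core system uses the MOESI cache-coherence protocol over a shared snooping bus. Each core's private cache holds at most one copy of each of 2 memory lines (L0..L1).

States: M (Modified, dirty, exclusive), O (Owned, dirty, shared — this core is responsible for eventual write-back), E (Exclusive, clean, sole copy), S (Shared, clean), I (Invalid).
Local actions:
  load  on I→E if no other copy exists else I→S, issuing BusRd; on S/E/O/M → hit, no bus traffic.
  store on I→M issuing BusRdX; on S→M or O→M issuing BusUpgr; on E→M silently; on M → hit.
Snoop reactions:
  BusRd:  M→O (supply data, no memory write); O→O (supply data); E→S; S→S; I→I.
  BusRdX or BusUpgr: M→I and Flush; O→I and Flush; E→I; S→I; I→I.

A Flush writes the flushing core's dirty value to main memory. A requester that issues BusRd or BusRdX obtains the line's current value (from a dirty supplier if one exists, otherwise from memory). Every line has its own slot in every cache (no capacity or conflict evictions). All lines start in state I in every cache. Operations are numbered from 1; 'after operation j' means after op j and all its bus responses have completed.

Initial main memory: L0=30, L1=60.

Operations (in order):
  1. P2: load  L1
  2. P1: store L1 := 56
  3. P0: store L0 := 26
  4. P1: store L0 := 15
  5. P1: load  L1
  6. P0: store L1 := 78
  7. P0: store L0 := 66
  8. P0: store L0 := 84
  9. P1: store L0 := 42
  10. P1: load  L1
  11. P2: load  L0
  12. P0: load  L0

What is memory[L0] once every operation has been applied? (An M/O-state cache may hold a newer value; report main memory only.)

memory[L0] = 84

step 1: P2: load  L1  ⟶  IIE  (L1)  txn=BusRd  M[L1]=60
step 2: P1: store L1 := 56  ⟶  IMI  (L1)  txn=BusRdX  M[L1]=60
step 3: P0: store L0 := 26  ⟶  MII  (L0)  txn=BusRdX  M[L0]=30
step 4: P1: store L0 := 15  ⟶  IMI  (L0)  txn=BusRdX+Flush  M[L0]=26
step 5: P1: load  L1  ⟶  IMI  (L1)  txn=∅  M[L1]=60
step 6: P0: store L1 := 78  ⟶  MII  (L1)  txn=BusRdX+Flush  M[L1]=56
step 7: P0: store L0 := 66  ⟶  MII  (L0)  txn=BusRdX+Flush  M[L0]=15
step 8: P0: store L0 := 84  ⟶  MII  (L0)  txn=∅  M[L0]=15
step 9: P1: store L0 := 42  ⟶  IMI  (L0)  txn=BusRdX+Flush  M[L0]=84
step 10: P1: load  L1  ⟶  OSI  (L1)  txn=BusRd  M[L1]=56
step 11: P2: load  L0  ⟶  IOS  (L0)  txn=BusRd  M[L0]=84
step 12: P0: load  L0  ⟶  SOS  (L0)  txn=BusRd  M[L0]=84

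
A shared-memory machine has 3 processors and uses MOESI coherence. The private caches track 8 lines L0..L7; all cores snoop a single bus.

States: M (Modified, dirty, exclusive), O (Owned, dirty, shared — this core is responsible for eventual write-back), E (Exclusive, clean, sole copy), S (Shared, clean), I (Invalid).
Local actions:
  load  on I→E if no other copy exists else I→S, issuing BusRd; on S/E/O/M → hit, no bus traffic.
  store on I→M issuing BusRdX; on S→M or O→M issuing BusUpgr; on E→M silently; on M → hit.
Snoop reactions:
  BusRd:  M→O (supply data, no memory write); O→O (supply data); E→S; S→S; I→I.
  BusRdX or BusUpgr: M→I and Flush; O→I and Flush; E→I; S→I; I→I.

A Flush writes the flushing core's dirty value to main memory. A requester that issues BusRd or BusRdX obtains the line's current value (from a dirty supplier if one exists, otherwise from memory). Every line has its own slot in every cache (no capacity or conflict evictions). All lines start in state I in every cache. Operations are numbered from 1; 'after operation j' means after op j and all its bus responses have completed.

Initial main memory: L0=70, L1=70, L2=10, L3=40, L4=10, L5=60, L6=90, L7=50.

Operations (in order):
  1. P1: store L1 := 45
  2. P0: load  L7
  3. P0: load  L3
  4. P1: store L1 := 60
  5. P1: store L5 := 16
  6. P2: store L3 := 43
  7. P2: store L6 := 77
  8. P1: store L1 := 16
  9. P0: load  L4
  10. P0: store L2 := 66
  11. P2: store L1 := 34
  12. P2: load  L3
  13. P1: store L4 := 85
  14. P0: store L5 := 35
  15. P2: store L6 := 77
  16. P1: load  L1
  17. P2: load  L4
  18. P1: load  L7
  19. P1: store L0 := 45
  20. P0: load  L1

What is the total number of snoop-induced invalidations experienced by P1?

1. P1: store L1 := 45  bus=[BusRdX]  L1: P0=I P1=M P2=I  mem[L1]=70
2. P0: load  L7  bus=[BusRd]  L7: P0=E P1=I P2=I  mem[L7]=50
3. P0: load  L3  bus=[BusRd]  L3: P0=E P1=I P2=I  mem[L3]=40
4. P1: store L1 := 60  bus=[-]  L1: P0=I P1=M P2=I  mem[L1]=70
5. P1: store L5 := 16  bus=[BusRdX]  L5: P0=I P1=M P2=I  mem[L5]=60
6. P2: store L3 := 43  bus=[BusRdX]  L3: P0=I P1=I P2=M  mem[L3]=40
7. P2: store L6 := 77  bus=[BusRdX]  L6: P0=I P1=I P2=M  mem[L6]=90
8. P1: store L1 := 16  bus=[-]  L1: P0=I P1=M P2=I  mem[L1]=70
9. P0: load  L4  bus=[BusRd]  L4: P0=E P1=I P2=I  mem[L4]=10
10. P0: store L2 := 66  bus=[BusRdX]  L2: P0=M P1=I P2=I  mem[L2]=10
11. P2: store L1 := 34  bus=[BusRdX,Flush]  L1: P0=I P1=I P2=M  mem[L1]=16
12. P2: load  L3  bus=[-]  L3: P0=I P1=I P2=M  mem[L3]=40
13. P1: store L4 := 85  bus=[BusRdX]  L4: P0=I P1=M P2=I  mem[L4]=10
14. P0: store L5 := 35  bus=[BusRdX,Flush]  L5: P0=M P1=I P2=I  mem[L5]=16
15. P2: store L6 := 77  bus=[-]  L6: P0=I P1=I P2=M  mem[L6]=90
16. P1: load  L1  bus=[BusRd]  L1: P0=I P1=S P2=O  mem[L1]=16
17. P2: load  L4  bus=[BusRd]  L4: P0=I P1=O P2=S  mem[L4]=10
18. P1: load  L7  bus=[BusRd]  L7: P0=S P1=S P2=I  mem[L7]=50
19. P1: store L0 := 45  bus=[BusRdX]  L0: P0=I P1=M P2=I  mem[L0]=70
20. P0: load  L1  bus=[BusRd]  L1: P0=S P1=S P2=O  mem[L1]=16

invalidations = 2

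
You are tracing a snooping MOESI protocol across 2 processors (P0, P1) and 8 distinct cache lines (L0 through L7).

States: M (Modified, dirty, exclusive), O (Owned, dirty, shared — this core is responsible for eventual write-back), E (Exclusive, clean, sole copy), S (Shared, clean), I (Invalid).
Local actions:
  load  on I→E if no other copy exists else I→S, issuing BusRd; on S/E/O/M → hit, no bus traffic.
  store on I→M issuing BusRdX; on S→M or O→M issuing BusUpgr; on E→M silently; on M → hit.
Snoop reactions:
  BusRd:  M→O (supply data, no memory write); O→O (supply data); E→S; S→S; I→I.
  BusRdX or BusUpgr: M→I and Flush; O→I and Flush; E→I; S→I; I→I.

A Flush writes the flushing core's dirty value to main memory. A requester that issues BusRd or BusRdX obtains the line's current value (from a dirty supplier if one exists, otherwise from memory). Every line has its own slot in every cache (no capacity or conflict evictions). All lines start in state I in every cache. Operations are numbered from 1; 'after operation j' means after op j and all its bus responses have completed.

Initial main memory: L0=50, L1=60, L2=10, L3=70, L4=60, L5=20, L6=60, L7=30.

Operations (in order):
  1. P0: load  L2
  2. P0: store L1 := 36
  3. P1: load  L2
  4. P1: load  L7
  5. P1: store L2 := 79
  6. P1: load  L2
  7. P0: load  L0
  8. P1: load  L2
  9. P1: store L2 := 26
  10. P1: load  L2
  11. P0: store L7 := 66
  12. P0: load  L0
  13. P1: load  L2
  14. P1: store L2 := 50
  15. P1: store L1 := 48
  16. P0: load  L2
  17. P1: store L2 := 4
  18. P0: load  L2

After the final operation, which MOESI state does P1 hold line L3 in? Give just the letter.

state = I

  op1 P0: load  L2 → E/I on L2; bus BusRd; mem=10
  op2 P0: store L1 := 36 → M/I on L1; bus BusRdX; mem=60
  op3 P1: load  L2 → S/S on L2; bus BusRd; mem=10
  op4 P1: load  L7 → I/E on L7; bus BusRd; mem=30
  op5 P1: store L2 := 79 → I/M on L2; bus BusUpgr; mem=10
  op6 P1: load  L2 → I/M on L2; bus (none); mem=10
  op7 P0: load  L0 → E/I on L0; bus BusRd; mem=50
  op8 P1: load  L2 → I/M on L2; bus (none); mem=10
  op9 P1: store L2 := 26 → I/M on L2; bus (none); mem=10
  op10 P1: load  L2 → I/M on L2; bus (none); mem=10
  op11 P0: store L7 := 66 → M/I on L7; bus BusRdX; mem=30
  op12 P0: load  L0 → E/I on L0; bus (none); mem=50
  op13 P1: load  L2 → I/M on L2; bus (none); mem=10
  op14 P1: store L2 := 50 → I/M on L2; bus (none); mem=10
  op15 P1: store L1 := 48 → I/M on L1; bus BusRdX Flush; mem=36
  op16 P0: load  L2 → S/O on L2; bus BusRd; mem=10
  op17 P1: store L2 := 4 → I/M on L2; bus BusUpgr; mem=10
  op18 P0: load  L2 → S/O on L2; bus BusRd; mem=10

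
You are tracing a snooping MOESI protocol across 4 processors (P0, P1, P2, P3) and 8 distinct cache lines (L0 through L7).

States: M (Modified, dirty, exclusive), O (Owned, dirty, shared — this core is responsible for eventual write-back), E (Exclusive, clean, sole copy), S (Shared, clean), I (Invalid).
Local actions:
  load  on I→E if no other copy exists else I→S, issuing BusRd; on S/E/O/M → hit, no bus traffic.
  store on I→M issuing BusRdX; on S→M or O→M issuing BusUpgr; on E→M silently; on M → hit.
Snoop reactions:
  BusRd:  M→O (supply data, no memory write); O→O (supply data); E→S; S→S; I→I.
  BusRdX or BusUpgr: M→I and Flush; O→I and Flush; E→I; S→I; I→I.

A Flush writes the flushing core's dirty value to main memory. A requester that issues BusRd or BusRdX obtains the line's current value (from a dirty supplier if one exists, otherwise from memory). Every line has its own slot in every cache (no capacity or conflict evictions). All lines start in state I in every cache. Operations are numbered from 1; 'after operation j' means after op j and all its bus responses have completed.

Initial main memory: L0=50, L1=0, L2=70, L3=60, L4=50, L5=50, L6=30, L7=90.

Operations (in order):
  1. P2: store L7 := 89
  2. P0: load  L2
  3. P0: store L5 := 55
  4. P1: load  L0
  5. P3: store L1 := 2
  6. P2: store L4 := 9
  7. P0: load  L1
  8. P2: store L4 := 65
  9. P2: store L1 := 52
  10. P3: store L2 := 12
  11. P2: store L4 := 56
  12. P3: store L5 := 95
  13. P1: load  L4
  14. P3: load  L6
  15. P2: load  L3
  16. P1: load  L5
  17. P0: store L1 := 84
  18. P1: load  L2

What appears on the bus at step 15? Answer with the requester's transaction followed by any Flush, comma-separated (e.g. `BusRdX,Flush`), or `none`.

bus = BusRd

  op1 P2: store L7 := 89 → I/I/M/I on L7; bus BusRdX; mem=90
  op2 P0: load  L2 → E/I/I/I on L2; bus BusRd; mem=70
  op3 P0: store L5 := 55 → M/I/I/I on L5; bus BusRdX; mem=50
  op4 P1: load  L0 → I/E/I/I on L0; bus BusRd; mem=50
  op5 P3: store L1 := 2 → I/I/I/M on L1; bus BusRdX; mem=0
  op6 P2: store L4 := 9 → I/I/M/I on L4; bus BusRdX; mem=50
  op7 P0: load  L1 → S/I/I/O on L1; bus BusRd; mem=0
  op8 P2: store L4 := 65 → I/I/M/I on L4; bus (none); mem=50
  op9 P2: store L1 := 52 → I/I/M/I on L1; bus BusRdX Flush; mem=2
  op10 P3: store L2 := 12 → I/I/I/M on L2; bus BusRdX; mem=70
  op11 P2: store L4 := 56 → I/I/M/I on L4; bus (none); mem=50
  op12 P3: store L5 := 95 → I/I/I/M on L5; bus BusRdX Flush; mem=55
  op13 P1: load  L4 → I/S/O/I on L4; bus BusRd; mem=50
  op14 P3: load  L6 → I/I/I/E on L6; bus BusRd; mem=30
  op15 P2: load  L3 → I/I/E/I on L3; bus BusRd; mem=60
  op16 P1: load  L5 → I/S/I/O on L5; bus BusRd; mem=55
  op17 P0: store L1 := 84 → M/I/I/I on L1; bus BusRdX Flush; mem=52
  op18 P1: load  L2 → I/S/I/O on L2; bus BusRd; mem=70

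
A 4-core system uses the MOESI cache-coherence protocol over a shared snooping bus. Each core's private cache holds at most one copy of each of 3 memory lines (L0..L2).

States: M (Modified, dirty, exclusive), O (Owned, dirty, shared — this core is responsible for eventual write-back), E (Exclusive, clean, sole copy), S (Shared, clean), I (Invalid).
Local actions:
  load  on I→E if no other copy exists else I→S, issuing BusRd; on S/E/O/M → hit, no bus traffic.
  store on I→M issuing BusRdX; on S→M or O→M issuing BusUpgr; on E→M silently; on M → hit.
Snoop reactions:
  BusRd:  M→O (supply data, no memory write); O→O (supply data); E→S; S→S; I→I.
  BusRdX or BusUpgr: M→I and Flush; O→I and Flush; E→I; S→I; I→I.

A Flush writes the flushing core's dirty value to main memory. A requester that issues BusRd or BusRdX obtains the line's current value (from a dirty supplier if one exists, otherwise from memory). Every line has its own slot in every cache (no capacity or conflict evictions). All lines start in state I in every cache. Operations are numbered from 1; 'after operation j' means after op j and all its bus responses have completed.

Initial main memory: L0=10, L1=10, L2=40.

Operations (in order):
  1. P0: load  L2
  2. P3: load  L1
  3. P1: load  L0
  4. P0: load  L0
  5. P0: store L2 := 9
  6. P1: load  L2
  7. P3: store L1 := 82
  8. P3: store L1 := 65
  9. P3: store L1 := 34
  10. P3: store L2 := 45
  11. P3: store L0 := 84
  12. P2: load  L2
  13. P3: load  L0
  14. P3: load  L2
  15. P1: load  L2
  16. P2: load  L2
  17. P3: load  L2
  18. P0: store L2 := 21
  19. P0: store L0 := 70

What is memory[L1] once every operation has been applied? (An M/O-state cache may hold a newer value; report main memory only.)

memory[L1] = 10

1. P0: load  L2  bus=[BusRd]  L2: P0=E P1=I P2=I P3=I  mem[L2]=40
2. P3: load  L1  bus=[BusRd]  L1: P0=I P1=I P2=I P3=E  mem[L1]=10
3. P1: load  L0  bus=[BusRd]  L0: P0=I P1=E P2=I P3=I  mem[L0]=10
4. P0: load  L0  bus=[BusRd]  L0: P0=S P1=S P2=I P3=I  mem[L0]=10
5. P0: store L2 := 9  bus=[-]  L2: P0=M P1=I P2=I P3=I  mem[L2]=40
6. P1: load  L2  bus=[BusRd]  L2: P0=O P1=S P2=I P3=I  mem[L2]=40
7. P3: store L1 := 82  bus=[-]  L1: P0=I P1=I P2=I P3=M  mem[L1]=10
8. P3: store L1 := 65  bus=[-]  L1: P0=I P1=I P2=I P3=M  mem[L1]=10
9. P3: store L1 := 34  bus=[-]  L1: P0=I P1=I P2=I P3=M  mem[L1]=10
10. P3: store L2 := 45  bus=[BusRdX,Flush]  L2: P0=I P1=I P2=I P3=M  mem[L2]=9
11. P3: store L0 := 84  bus=[BusRdX]  L0: P0=I P1=I P2=I P3=M  mem[L0]=10
12. P2: load  L2  bus=[BusRd]  L2: P0=I P1=I P2=S P3=O  mem[L2]=9
13. P3: load  L0  bus=[-]  L0: P0=I P1=I P2=I P3=M  mem[L0]=10
14. P3: load  L2  bus=[-]  L2: P0=I P1=I P2=S P3=O  mem[L2]=9
15. P1: load  L2  bus=[BusRd]  L2: P0=I P1=S P2=S P3=O  mem[L2]=9
16. P2: load  L2  bus=[-]  L2: P0=I P1=S P2=S P3=O  mem[L2]=9
17. P3: load  L2  bus=[-]  L2: P0=I P1=S P2=S P3=O  mem[L2]=9
18. P0: store L2 := 21  bus=[BusRdX,Flush]  L2: P0=M P1=I P2=I P3=I  mem[L2]=45
19. P0: store L0 := 70  bus=[BusRdX,Flush]  L0: P0=M P1=I P2=I P3=I  mem[L0]=84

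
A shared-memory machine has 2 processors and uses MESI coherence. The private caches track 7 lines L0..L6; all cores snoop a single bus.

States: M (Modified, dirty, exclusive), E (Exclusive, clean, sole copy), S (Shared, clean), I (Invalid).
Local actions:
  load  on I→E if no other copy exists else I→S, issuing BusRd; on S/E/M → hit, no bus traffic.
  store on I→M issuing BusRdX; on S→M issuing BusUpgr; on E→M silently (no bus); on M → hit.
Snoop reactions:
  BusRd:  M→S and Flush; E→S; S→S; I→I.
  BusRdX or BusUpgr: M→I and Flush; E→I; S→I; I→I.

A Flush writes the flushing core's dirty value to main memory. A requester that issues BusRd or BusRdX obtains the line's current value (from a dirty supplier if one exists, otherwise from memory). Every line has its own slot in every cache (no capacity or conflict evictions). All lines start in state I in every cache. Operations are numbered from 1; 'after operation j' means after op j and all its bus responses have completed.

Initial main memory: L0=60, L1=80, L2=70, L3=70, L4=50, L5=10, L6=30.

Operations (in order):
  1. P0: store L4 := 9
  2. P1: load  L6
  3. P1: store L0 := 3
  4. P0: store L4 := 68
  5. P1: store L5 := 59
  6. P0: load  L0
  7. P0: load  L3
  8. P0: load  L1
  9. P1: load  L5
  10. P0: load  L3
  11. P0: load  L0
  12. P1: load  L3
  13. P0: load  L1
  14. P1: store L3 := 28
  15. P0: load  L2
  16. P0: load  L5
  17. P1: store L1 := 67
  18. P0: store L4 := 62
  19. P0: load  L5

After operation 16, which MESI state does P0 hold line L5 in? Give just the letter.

1. P0: store L4 := 9  bus=[BusRdX]  L4: P0=M P1=I  mem[L4]=50
2. P1: load  L6  bus=[BusRd]  L6: P0=I P1=E  mem[L6]=30
3. P1: store L0 := 3  bus=[BusRdX]  L0: P0=I P1=M  mem[L0]=60
4. P0: store L4 := 68  bus=[-]  L4: P0=M P1=I  mem[L4]=50
5. P1: store L5 := 59  bus=[BusRdX]  L5: P0=I P1=M  mem[L5]=10
6. P0: load  L0  bus=[BusRd,Flush]  L0: P0=S P1=S  mem[L0]=3
7. P0: load  L3  bus=[BusRd]  L3: P0=E P1=I  mem[L3]=70
8. P0: load  L1  bus=[BusRd]  L1: P0=E P1=I  mem[L1]=80
9. P1: load  L5  bus=[-]  L5: P0=I P1=M  mem[L5]=10
10. P0: load  L3  bus=[-]  L3: P0=E P1=I  mem[L3]=70
11. P0: load  L0  bus=[-]  L0: P0=S P1=S  mem[L0]=3
12. P1: load  L3  bus=[BusRd]  L3: P0=S P1=S  mem[L3]=70
13. P0: load  L1  bus=[-]  L1: P0=E P1=I  mem[L1]=80
14. P1: store L3 := 28  bus=[BusUpgr]  L3: P0=I P1=M  mem[L3]=70
15. P0: load  L2  bus=[BusRd]  L2: P0=E P1=I  mem[L2]=70
16. P0: load  L5  bus=[BusRd,Flush]  L5: P0=S P1=S  mem[L5]=59
17. P1: store L1 := 67  bus=[BusRdX]  L1: P0=I P1=M  mem[L1]=80
18. P0: store L4 := 62  bus=[-]  L4: P0=M P1=I  mem[L4]=50
19. P0: load  L5  bus=[-]  L5: P0=S P1=S  mem[L5]=59

state = S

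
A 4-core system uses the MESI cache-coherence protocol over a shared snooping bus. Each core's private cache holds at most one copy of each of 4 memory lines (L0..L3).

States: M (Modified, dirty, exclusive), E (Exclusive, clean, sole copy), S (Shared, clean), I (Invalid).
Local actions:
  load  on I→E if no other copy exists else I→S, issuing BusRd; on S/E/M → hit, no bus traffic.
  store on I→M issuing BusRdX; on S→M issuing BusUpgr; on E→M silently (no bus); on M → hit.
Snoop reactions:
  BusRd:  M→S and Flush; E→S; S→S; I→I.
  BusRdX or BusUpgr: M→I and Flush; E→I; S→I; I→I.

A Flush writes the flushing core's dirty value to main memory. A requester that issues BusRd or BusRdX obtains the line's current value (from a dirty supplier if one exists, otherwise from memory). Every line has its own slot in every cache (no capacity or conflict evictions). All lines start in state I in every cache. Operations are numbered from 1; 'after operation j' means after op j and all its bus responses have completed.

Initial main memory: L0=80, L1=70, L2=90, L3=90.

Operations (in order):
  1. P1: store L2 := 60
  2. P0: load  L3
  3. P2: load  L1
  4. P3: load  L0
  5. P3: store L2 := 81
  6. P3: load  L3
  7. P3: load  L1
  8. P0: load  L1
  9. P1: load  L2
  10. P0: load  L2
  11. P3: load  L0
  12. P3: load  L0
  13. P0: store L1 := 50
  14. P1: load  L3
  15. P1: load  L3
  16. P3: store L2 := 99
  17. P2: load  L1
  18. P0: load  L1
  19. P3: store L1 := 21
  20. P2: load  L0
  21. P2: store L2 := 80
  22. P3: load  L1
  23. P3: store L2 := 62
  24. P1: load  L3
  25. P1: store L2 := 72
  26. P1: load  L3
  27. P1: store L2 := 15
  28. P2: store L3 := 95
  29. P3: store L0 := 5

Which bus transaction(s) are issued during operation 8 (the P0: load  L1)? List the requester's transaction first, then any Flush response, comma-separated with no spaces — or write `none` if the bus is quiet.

1. P1: store L2 := 60  bus=[BusRdX]  L2: P0=I P1=M P2=I P3=I  mem[L2]=90
2. P0: load  L3  bus=[BusRd]  L3: P0=E P1=I P2=I P3=I  mem[L3]=90
3. P2: load  L1  bus=[BusRd]  L1: P0=I P1=I P2=E P3=I  mem[L1]=70
4. P3: load  L0  bus=[BusRd]  L0: P0=I P1=I P2=I P3=E  mem[L0]=80
5. P3: store L2 := 81  bus=[BusRdX,Flush]  L2: P0=I P1=I P2=I P3=M  mem[L2]=60
6. P3: load  L3  bus=[BusRd]  L3: P0=S P1=I P2=I P3=S  mem[L3]=90
7. P3: load  L1  bus=[BusRd]  L1: P0=I P1=I P2=S P3=S  mem[L1]=70
8. P0: load  L1  bus=[BusRd]  L1: P0=S P1=I P2=S P3=S  mem[L1]=70
9. P1: load  L2  bus=[BusRd,Flush]  L2: P0=I P1=S P2=I P3=S  mem[L2]=81
10. P0: load  L2  bus=[BusRd]  L2: P0=S P1=S P2=I P3=S  mem[L2]=81
11. P3: load  L0  bus=[-]  L0: P0=I P1=I P2=I P3=E  mem[L0]=80
12. P3: load  L0  bus=[-]  L0: P0=I P1=I P2=I P3=E  mem[L0]=80
13. P0: store L1 := 50  bus=[BusUpgr]  L1: P0=M P1=I P2=I P3=I  mem[L1]=70
14. P1: load  L3  bus=[BusRd]  L3: P0=S P1=S P2=I P3=S  mem[L3]=90
15. P1: load  L3  bus=[-]  L3: P0=S P1=S P2=I P3=S  mem[L3]=90
16. P3: store L2 := 99  bus=[BusUpgr]  L2: P0=I P1=I P2=I P3=M  mem[L2]=81
17. P2: load  L1  bus=[BusRd,Flush]  L1: P0=S P1=I P2=S P3=I  mem[L1]=50
18. P0: load  L1  bus=[-]  L1: P0=S P1=I P2=S P3=I  mem[L1]=50
19. P3: store L1 := 21  bus=[BusRdX]  L1: P0=I P1=I P2=I P3=M  mem[L1]=50
20. P2: load  L0  bus=[BusRd]  L0: P0=I P1=I P2=S P3=S  mem[L0]=80
21. P2: store L2 := 80  bus=[BusRdX,Flush]  L2: P0=I P1=I P2=M P3=I  mem[L2]=99
22. P3: load  L1  bus=[-]  L1: P0=I P1=I P2=I P3=M  mem[L1]=50
23. P3: store L2 := 62  bus=[BusRdX,Flush]  L2: P0=I P1=I P2=I P3=M  mem[L2]=80
24. P1: load  L3  bus=[-]  L3: P0=S P1=S P2=I P3=S  mem[L3]=90
25. P1: store L2 := 72  bus=[BusRdX,Flush]  L2: P0=I P1=M P2=I P3=I  mem[L2]=62
26. P1: load  L3  bus=[-]  L3: P0=S P1=S P2=I P3=S  mem[L3]=90
27. P1: store L2 := 15  bus=[-]  L2: P0=I P1=M P2=I P3=I  mem[L2]=62
28. P2: store L3 := 95  bus=[BusRdX]  L3: P0=I P1=I P2=M P3=I  mem[L3]=90
29. P3: store L0 := 5  bus=[BusUpgr]  L0: P0=I P1=I P2=I P3=M  mem[L0]=80

bus = BusRd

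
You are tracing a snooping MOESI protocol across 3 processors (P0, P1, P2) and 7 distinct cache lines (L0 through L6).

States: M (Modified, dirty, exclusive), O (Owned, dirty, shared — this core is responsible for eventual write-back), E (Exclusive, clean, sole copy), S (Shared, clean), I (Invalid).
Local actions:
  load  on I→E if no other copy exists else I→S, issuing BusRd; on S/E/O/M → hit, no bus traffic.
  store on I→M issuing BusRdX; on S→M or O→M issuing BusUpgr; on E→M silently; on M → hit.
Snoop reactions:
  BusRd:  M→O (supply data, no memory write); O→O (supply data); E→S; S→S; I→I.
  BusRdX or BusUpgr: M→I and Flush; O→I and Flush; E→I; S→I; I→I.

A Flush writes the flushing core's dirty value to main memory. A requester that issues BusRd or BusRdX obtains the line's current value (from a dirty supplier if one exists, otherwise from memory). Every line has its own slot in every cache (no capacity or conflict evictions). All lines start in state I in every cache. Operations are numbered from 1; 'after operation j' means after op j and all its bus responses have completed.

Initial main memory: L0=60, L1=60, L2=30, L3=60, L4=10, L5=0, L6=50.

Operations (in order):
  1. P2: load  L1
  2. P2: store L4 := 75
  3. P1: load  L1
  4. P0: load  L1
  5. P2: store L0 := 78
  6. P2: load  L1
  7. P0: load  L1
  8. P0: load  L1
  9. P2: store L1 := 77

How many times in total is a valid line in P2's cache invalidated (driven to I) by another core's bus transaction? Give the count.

invalidations = 0

step 1: P2: load  L1  ⟶  IIE  (L1)  txn=BusRd  M[L1]=60
step 2: P2: store L4 := 75  ⟶  IIM  (L4)  txn=BusRdX  M[L4]=10
step 3: P1: load  L1  ⟶  ISS  (L1)  txn=BusRd  M[L1]=60
step 4: P0: load  L1  ⟶  SSS  (L1)  txn=BusRd  M[L1]=60
step 5: P2: store L0 := 78  ⟶  IIM  (L0)  txn=BusRdX  M[L0]=60
step 6: P2: load  L1  ⟶  SSS  (L1)  txn=∅  M[L1]=60
step 7: P0: load  L1  ⟶  SSS  (L1)  txn=∅  M[L1]=60
step 8: P0: load  L1  ⟶  SSS  (L1)  txn=∅  M[L1]=60
step 9: P2: store L1 := 77  ⟶  IIM  (L1)  txn=BusUpgr  M[L1]=60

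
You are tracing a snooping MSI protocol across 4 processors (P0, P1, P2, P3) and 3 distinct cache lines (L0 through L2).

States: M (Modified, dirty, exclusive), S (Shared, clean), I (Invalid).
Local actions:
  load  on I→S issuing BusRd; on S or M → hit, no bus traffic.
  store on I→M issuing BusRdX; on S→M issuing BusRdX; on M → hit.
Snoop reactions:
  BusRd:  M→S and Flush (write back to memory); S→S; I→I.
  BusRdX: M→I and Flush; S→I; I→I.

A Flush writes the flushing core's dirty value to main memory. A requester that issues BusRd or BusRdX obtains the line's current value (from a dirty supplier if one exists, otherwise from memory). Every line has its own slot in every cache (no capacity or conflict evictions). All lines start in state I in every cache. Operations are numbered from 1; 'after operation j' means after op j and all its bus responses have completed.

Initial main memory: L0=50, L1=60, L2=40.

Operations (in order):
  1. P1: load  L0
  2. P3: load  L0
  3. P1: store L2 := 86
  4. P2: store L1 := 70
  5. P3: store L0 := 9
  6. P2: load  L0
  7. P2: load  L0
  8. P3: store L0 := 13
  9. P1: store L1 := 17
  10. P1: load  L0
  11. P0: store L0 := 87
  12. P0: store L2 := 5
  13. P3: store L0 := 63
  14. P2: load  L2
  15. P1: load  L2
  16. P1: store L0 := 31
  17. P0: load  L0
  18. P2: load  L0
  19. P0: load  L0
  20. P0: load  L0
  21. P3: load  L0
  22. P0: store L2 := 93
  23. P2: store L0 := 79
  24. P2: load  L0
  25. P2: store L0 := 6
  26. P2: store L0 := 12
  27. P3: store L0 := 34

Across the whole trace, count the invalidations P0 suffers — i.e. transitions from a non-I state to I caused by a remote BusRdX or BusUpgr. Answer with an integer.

step 1: P1: load  L0  ⟶  ISII  (L0)  txn=BusRd  M[L0]=50
step 2: P3: load  L0  ⟶  ISIS  (L0)  txn=BusRd  M[L0]=50
step 3: P1: store L2 := 86  ⟶  IMII  (L2)  txn=BusRdX  M[L2]=40
step 4: P2: store L1 := 70  ⟶  IIMI  (L1)  txn=BusRdX  M[L1]=60
step 5: P3: store L0 := 9  ⟶  IIIM  (L0)  txn=BusRdX  M[L0]=50
step 6: P2: load  L0  ⟶  IISS  (L0)  txn=BusRd+Flush  M[L0]=9
step 7: P2: load  L0  ⟶  IISS  (L0)  txn=∅  M[L0]=9
step 8: P3: store L0 := 13  ⟶  IIIM  (L0)  txn=BusRdX  M[L0]=9
step 9: P1: store L1 := 17  ⟶  IMII  (L1)  txn=BusRdX+Flush  M[L1]=70
step 10: P1: load  L0  ⟶  ISIS  (L0)  txn=BusRd+Flush  M[L0]=13
step 11: P0: store L0 := 87  ⟶  MIII  (L0)  txn=BusRdX  M[L0]=13
step 12: P0: store L2 := 5  ⟶  MIII  (L2)  txn=BusRdX+Flush  M[L2]=86
step 13: P3: store L0 := 63  ⟶  IIIM  (L0)  txn=BusRdX+Flush  M[L0]=87
step 14: P2: load  L2  ⟶  SISI  (L2)  txn=BusRd+Flush  M[L2]=5
step 15: P1: load  L2  ⟶  SSSI  (L2)  txn=BusRd  M[L2]=5
step 16: P1: store L0 := 31  ⟶  IMII  (L0)  txn=BusRdX+Flush  M[L0]=63
step 17: P0: load  L0  ⟶  SSII  (L0)  txn=BusRd+Flush  M[L0]=31
step 18: P2: load  L0  ⟶  SSSI  (L0)  txn=BusRd  M[L0]=31
step 19: P0: load  L0  ⟶  SSSI  (L0)  txn=∅  M[L0]=31
step 20: P0: load  L0  ⟶  SSSI  (L0)  txn=∅  M[L0]=31
step 21: P3: load  L0  ⟶  SSSS  (L0)  txn=BusRd  M[L0]=31
step 22: P0: store L2 := 93  ⟶  MIII  (L2)  txn=BusRdX  M[L2]=5
step 23: P2: store L0 := 79  ⟶  IIMI  (L0)  txn=BusRdX  M[L0]=31
step 24: P2: load  L0  ⟶  IIMI  (L0)  txn=∅  M[L0]=31
step 25: P2: store L0 := 6  ⟶  IIMI  (L0)  txn=∅  M[L0]=31
step 26: P2: store L0 := 12  ⟶  IIMI  (L0)  txn=∅  M[L0]=31
step 27: P3: store L0 := 34  ⟶  IIIM  (L0)  txn=BusRdX+Flush  M[L0]=12

invalidations = 2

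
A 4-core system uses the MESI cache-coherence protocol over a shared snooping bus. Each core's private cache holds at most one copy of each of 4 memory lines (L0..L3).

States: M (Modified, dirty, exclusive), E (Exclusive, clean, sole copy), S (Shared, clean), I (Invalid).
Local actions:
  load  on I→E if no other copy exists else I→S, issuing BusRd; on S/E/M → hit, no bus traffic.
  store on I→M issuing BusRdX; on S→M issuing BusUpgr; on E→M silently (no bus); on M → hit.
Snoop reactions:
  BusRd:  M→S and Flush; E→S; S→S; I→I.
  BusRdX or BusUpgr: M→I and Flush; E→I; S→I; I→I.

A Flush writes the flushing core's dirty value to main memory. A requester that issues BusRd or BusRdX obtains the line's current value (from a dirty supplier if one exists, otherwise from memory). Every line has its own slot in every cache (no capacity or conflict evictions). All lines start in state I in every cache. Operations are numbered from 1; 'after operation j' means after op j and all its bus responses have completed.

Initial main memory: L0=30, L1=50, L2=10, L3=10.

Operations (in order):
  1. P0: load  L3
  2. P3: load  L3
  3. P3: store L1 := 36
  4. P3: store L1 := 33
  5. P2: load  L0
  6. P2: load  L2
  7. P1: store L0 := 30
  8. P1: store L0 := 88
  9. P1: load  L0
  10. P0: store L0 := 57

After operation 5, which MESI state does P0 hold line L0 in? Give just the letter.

state = I

1. P0: load  L3  bus=[BusRd]  L3: P0=E P1=I P2=I P3=I  mem[L3]=10
2. P3: load  L3  bus=[BusRd]  L3: P0=S P1=I P2=I P3=S  mem[L3]=10
3. P3: store L1 := 36  bus=[BusRdX]  L1: P0=I P1=I P2=I P3=M  mem[L1]=50
4. P3: store L1 := 33  bus=[-]  L1: P0=I P1=I P2=I P3=M  mem[L1]=50
5. P2: load  L0  bus=[BusRd]  L0: P0=I P1=I P2=E P3=I  mem[L0]=30
6. P2: load  L2  bus=[BusRd]  L2: P0=I P1=I P2=E P3=I  mem[L2]=10
7. P1: store L0 := 30  bus=[BusRdX]  L0: P0=I P1=M P2=I P3=I  mem[L0]=30
8. P1: store L0 := 88  bus=[-]  L0: P0=I P1=M P2=I P3=I  mem[L0]=30
9. P1: load  L0  bus=[-]  L0: P0=I P1=M P2=I P3=I  mem[L0]=30
10. P0: store L0 := 57  bus=[BusRdX,Flush]  L0: P0=M P1=I P2=I P3=I  mem[L0]=88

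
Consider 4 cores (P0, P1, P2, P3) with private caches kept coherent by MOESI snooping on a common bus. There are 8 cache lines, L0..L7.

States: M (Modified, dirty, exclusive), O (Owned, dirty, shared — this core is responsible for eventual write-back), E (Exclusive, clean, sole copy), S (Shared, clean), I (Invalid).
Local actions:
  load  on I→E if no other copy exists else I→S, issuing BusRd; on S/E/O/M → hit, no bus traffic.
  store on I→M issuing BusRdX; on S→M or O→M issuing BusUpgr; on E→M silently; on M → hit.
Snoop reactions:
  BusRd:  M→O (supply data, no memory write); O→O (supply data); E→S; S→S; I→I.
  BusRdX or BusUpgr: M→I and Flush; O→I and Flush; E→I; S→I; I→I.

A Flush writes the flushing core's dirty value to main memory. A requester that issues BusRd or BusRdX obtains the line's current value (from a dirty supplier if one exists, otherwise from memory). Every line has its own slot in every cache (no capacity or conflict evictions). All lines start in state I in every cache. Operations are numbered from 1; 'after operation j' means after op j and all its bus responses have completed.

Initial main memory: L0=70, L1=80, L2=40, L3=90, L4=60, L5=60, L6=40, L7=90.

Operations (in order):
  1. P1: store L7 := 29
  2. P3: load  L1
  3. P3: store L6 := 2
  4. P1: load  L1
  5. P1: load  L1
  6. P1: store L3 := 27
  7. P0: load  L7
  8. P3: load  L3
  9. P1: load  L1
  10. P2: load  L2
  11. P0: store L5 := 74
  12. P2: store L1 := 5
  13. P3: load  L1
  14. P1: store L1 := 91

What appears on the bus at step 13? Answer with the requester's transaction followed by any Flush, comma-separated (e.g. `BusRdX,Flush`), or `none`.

bus = BusRd

1. P1: store L7 := 29  bus=[BusRdX]  L7: P0=I P1=M P2=I P3=I  mem[L7]=90
2. P3: load  L1  bus=[BusRd]  L1: P0=I P1=I P2=I P3=E  mem[L1]=80
3. P3: store L6 := 2  bus=[BusRdX]  L6: P0=I P1=I P2=I P3=M  mem[L6]=40
4. P1: load  L1  bus=[BusRd]  L1: P0=I P1=S P2=I P3=S  mem[L1]=80
5. P1: load  L1  bus=[-]  L1: P0=I P1=S P2=I P3=S  mem[L1]=80
6. P1: store L3 := 27  bus=[BusRdX]  L3: P0=I P1=M P2=I P3=I  mem[L3]=90
7. P0: load  L7  bus=[BusRd]  L7: P0=S P1=O P2=I P3=I  mem[L7]=90
8. P3: load  L3  bus=[BusRd]  L3: P0=I P1=O P2=I P3=S  mem[L3]=90
9. P1: load  L1  bus=[-]  L1: P0=I P1=S P2=I P3=S  mem[L1]=80
10. P2: load  L2  bus=[BusRd]  L2: P0=I P1=I P2=E P3=I  mem[L2]=40
11. P0: store L5 := 74  bus=[BusRdX]  L5: P0=M P1=I P2=I P3=I  mem[L5]=60
12. P2: store L1 := 5  bus=[BusRdX]  L1: P0=I P1=I P2=M P3=I  mem[L1]=80
13. P3: load  L1  bus=[BusRd]  L1: P0=I P1=I P2=O P3=S  mem[L1]=80
14. P1: store L1 := 91  bus=[BusRdX,Flush]  L1: P0=I P1=M P2=I P3=I  mem[L1]=5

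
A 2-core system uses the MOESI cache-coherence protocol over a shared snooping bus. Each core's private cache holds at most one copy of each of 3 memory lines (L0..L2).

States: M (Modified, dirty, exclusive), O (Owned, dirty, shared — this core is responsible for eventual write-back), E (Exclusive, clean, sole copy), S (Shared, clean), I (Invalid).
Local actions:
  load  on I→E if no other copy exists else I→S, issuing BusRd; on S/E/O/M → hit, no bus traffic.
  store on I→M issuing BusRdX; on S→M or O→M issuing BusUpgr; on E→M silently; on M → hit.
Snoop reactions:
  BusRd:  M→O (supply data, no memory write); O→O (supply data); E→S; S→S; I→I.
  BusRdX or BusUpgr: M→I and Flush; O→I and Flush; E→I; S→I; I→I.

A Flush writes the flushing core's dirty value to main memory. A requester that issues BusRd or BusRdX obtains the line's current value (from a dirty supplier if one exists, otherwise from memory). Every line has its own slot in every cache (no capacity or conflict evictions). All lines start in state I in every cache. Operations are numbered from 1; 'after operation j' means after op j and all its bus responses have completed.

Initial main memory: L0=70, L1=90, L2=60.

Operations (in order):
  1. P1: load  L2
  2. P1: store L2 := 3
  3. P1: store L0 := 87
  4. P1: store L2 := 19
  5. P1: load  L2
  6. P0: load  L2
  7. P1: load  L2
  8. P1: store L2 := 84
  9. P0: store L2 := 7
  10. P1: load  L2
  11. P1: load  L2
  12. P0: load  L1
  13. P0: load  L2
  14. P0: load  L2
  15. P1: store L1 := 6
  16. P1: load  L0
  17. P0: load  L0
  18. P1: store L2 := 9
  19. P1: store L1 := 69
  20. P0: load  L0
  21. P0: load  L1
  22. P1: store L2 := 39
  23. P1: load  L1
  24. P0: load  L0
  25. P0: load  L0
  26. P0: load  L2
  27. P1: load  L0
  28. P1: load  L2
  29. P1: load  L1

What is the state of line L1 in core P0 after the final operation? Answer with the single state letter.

state = S

1. P1: load  L2  bus=[BusRd]  L2: P0=I P1=E  mem[L2]=60
2. P1: store L2 := 3  bus=[-]  L2: P0=I P1=M  mem[L2]=60
3. P1: store L0 := 87  bus=[BusRdX]  L0: P0=I P1=M  mem[L0]=70
4. P1: store L2 := 19  bus=[-]  L2: P0=I P1=M  mem[L2]=60
5. P1: load  L2  bus=[-]  L2: P0=I P1=M  mem[L2]=60
6. P0: load  L2  bus=[BusRd]  L2: P0=S P1=O  mem[L2]=60
7. P1: load  L2  bus=[-]  L2: P0=S P1=O  mem[L2]=60
8. P1: store L2 := 84  bus=[BusUpgr]  L2: P0=I P1=M  mem[L2]=60
9. P0: store L2 := 7  bus=[BusRdX,Flush]  L2: P0=M P1=I  mem[L2]=84
10. P1: load  L2  bus=[BusRd]  L2: P0=O P1=S  mem[L2]=84
11. P1: load  L2  bus=[-]  L2: P0=O P1=S  mem[L2]=84
12. P0: load  L1  bus=[BusRd]  L1: P0=E P1=I  mem[L1]=90
13. P0: load  L2  bus=[-]  L2: P0=O P1=S  mem[L2]=84
14. P0: load  L2  bus=[-]  L2: P0=O P1=S  mem[L2]=84
15. P1: store L1 := 6  bus=[BusRdX]  L1: P0=I P1=M  mem[L1]=90
16. P1: load  L0  bus=[-]  L0: P0=I P1=M  mem[L0]=70
17. P0: load  L0  bus=[BusRd]  L0: P0=S P1=O  mem[L0]=70
18. P1: store L2 := 9  bus=[BusUpgr,Flush]  L2: P0=I P1=M  mem[L2]=7
19. P1: store L1 := 69  bus=[-]  L1: P0=I P1=M  mem[L1]=90
20. P0: load  L0  bus=[-]  L0: P0=S P1=O  mem[L0]=70
21. P0: load  L1  bus=[BusRd]  L1: P0=S P1=O  mem[L1]=90
22. P1: store L2 := 39  bus=[-]  L2: P0=I P1=M  mem[L2]=7
23. P1: load  L1  bus=[-]  L1: P0=S P1=O  mem[L1]=90
24. P0: load  L0  bus=[-]  L0: P0=S P1=O  mem[L0]=70
25. P0: load  L0  bus=[-]  L0: P0=S P1=O  mem[L0]=70
26. P0: load  L2  bus=[BusRd]  L2: P0=S P1=O  mem[L2]=7
27. P1: load  L0  bus=[-]  L0: P0=S P1=O  mem[L0]=70
28. P1: load  L2  bus=[-]  L2: P0=S P1=O  mem[L2]=7
29. P1: load  L1  bus=[-]  L1: P0=S P1=O  mem[L1]=90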